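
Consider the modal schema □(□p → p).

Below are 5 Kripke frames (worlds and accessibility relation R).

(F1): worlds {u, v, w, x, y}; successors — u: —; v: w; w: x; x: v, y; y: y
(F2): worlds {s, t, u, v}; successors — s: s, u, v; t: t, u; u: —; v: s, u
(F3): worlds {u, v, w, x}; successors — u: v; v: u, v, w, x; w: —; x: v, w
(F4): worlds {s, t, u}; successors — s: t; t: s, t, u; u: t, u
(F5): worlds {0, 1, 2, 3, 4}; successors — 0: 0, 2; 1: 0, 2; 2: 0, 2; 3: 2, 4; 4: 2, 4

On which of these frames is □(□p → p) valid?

Frame correspondent (Sahlqvist): ∀x ∀y (Rxy → Ryy) — i.e. shift-reflexivity.
(F1): fails — Rwx but not Rxx.
(F2): fails — Rvu but not Ruu.
(F3): fails — Rxw but not Rww.
(F4): fails — Rts but not Rss.
(F5): condition met.
Valid on: (F5).

(F5)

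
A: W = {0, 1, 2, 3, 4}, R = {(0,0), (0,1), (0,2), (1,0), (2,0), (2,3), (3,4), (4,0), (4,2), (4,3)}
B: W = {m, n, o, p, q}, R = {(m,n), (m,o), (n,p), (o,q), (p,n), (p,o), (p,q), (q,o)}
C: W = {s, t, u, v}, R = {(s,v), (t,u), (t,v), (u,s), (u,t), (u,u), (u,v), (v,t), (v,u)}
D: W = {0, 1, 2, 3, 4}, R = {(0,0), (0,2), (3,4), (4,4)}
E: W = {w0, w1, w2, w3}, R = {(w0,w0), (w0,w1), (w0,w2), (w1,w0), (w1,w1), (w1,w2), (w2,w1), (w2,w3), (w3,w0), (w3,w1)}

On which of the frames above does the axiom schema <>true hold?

A, B, C, E

This is the axiom for seriality; its first-order frame correspondent is forall x exists y Rxy.
A: condition met.
B: condition met.
C: condition met.
D: fails — world 1 has no successor.
E: condition met.
Valid on: A, B, C, E.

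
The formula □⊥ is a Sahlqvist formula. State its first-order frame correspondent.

□⊥ is valid iff no world has any successor (otherwise □⊥ fails at any world with one).

emptiness of R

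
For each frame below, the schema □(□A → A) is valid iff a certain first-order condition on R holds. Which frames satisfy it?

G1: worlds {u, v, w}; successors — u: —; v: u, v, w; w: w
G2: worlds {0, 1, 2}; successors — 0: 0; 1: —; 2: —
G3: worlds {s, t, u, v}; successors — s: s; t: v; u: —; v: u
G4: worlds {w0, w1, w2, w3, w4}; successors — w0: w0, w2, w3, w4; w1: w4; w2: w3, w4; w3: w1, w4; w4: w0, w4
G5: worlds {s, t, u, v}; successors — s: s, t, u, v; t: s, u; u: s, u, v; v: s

This is the axiom for shift-reflexivity; its first-order frame correspondent is ∀x ∀y (Rxy → Ryy).
G1: fails — Rvu but not Ruu.
G2: ✓.
G3: fails — Rvu but not Ruu.
G4: fails — Rw3w1 but not Rw1w1.
G5: fails — Ruv but not Rvv.

G2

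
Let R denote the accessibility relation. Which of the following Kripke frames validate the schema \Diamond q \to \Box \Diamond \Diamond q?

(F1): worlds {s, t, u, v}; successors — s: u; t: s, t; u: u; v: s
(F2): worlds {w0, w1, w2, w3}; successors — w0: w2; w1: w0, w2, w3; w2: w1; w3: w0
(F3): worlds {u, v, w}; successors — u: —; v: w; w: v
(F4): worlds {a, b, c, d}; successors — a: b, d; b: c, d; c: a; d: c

This is the axiom for a generalized confluence (Geach) condition; its first-order frame correspondent is \forall x \forall y \forall z ((xRy \wedge xRz) \to \exists w (y = w \wedge z R^2 w)).
(F1): fails — tRs, tRs but no w with s=w and sR²w.
(F2): fails — w1Rw0, w1Rw0 but no w with w0=w and w0R²w.
(F3): holds.
(F4): fails — aRb, aRb but no w with b=w and bR²w.

(F3)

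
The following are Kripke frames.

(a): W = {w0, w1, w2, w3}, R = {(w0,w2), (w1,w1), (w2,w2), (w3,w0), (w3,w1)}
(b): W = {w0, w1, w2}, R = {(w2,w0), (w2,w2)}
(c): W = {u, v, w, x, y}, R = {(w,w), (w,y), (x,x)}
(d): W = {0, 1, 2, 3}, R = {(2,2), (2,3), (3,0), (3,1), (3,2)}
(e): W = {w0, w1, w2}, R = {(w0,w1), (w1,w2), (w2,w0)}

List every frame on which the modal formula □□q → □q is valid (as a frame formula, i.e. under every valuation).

(b), (c)

The schema corresponds to density: ∀x ∀y (Rxy → ∃z (Rxz ∧ Rzy)).
(a): fails — Rw3w0 but no z with Rw3z and Rzw0.
(b): satisfies the condition.
(c): satisfies the condition.
(d): fails — R31 but no z with R3z and Rz1.
(e): fails — Rw1w2 but no z with Rw1z and Rzw2.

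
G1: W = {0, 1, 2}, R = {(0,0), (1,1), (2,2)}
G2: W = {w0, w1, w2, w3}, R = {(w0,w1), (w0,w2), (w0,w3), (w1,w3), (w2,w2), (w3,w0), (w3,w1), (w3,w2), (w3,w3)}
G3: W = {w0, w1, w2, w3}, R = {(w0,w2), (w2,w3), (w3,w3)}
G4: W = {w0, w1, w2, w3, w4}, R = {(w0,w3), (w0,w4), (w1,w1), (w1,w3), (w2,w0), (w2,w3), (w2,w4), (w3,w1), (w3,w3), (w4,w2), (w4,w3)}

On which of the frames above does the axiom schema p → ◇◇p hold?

G1, G2

Frame correspondent (Sahlqvist): ∀x ∃w (x = w ∧ xR²w) — i.e. a generalized confluence (Geach) condition.
G1: satisfies the condition.
G2: satisfies the condition.
G3: fails — at w0 but no w with w0=w and w0R²w.
G4: fails — at w0 but no w with w0=w and w0R²w.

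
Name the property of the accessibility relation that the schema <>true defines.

◇⊤ holds at w iff w has a successor, so frame-validity of ◇⊤ is exactly seriality. Equivalently via □r → ◇r:
Suppose □r→◇r is valid. At any x set V(r)=W. Then □r at x, so ◇r at x, so x has a successor.
Conversely, any frame satisfying forall x exists y Rxy validates the schema.
So the correspondent is seriality.

Seriality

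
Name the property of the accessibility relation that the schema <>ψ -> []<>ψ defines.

the Euclidean property: forall x forall y forall z (Rxy & Rxz -> Ryz)

This is the 5 axiom.
It corresponds to the Euclidean property: forall x forall y forall z (Rxy & Rxz -> Ryz).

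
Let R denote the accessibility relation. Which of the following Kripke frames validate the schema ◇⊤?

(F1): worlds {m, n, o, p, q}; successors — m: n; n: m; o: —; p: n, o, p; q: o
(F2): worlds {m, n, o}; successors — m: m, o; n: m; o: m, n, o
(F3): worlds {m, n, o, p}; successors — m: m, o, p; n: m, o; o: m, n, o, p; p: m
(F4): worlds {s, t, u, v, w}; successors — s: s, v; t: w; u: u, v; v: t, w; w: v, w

(F2), (F3), (F4)

The schema corresponds to seriality: ∀x ∃y Rxy.
(F1): fails — world o has no successor.
(F2): satisfies the condition.
(F3): satisfies the condition.
(F4): satisfies the condition.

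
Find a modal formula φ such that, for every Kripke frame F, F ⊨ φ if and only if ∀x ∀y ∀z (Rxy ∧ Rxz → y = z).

The condition is partial functionality. The CD schema ◇ψ → □ψ defines it.
Suppose ◇ψ→□ψ is valid. Take Rxy, Rxz and set V(ψ)={y}. Then ◇ψ at x, so □ψ at x, so ψ at z, i.e. z=y.

◇ψ → □ψ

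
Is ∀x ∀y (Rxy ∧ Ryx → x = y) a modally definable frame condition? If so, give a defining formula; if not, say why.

Modal frame validity is preserved under surjective bounded morphisms.
The 8-cycle (worlds w0,w1,w2,w3,w4,w5,w6,w7 with w0→w1→w2→w3→w4→w5→w6→w7→w0) is antisymmetric. Sending even-indexed worlds to a and odd-indexed worlds to b is a surjective bounded morphism onto the two-world frame with a↔b, which is not antisymmetric.
Hence antisymmetry is not modally definable.

Not definable by any modal formula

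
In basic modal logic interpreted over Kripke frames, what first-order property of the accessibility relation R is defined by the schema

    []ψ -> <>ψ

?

seriality: forall x exists y Rxy

This schema is the D axiom.
Its frame correspondent is seriality — forall x exists y Rxy.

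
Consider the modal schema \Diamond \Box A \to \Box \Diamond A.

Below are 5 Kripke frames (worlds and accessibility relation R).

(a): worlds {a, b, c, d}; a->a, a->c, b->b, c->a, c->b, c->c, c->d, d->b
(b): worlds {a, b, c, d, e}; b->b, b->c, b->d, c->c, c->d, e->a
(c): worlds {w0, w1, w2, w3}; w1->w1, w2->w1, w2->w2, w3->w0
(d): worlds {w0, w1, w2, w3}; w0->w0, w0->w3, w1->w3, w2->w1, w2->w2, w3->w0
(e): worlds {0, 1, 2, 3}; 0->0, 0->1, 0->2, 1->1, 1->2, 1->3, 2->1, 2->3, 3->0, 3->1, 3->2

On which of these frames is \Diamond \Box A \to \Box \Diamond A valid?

(e)

The schema corresponds to convergence: \forall x \forall y \forall z (Rxy \wedge Rxz \to \exists w (Ryw \wedge Rzw)).
(a): fails — Rcd and Rca but d and a have no common successor.
(b): fails — Rbc and Rbd but c and d have no common successor.
(c): fails — Rw3w0 and Rw3w0 but w0 and w0 have no common successor.
(d): fails — Rw2w2 and Rw2w1 but w2 and w1 have no common successor.
(e): ✓.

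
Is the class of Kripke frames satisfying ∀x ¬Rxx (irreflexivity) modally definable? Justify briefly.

Any modally definable frame class is closed under surjective bounded morphisms.
The 2-cycle (worlds w0,w1 with w0→w1→w0) is irreflexive, and the map sending every world to a single reflexive point • is a surjective bounded morphism (forth: every edge maps to (•,•); back: every world has a successor). So any modal formula valid on the 2-cycle is also valid on the reflexive point, which is not irreflexive.
Hence irreflexivity is not modally definable.

Not modally definable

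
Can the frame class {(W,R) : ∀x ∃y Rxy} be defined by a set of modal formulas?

Yes, by □r → ◇r

This is a Sahlqvist condition; the D axiom □r → ◇r defines it.
Suppose □r→◇r is valid. At any x set V(r)=W. Then □r at x, so ◇r at x, so x has a successor.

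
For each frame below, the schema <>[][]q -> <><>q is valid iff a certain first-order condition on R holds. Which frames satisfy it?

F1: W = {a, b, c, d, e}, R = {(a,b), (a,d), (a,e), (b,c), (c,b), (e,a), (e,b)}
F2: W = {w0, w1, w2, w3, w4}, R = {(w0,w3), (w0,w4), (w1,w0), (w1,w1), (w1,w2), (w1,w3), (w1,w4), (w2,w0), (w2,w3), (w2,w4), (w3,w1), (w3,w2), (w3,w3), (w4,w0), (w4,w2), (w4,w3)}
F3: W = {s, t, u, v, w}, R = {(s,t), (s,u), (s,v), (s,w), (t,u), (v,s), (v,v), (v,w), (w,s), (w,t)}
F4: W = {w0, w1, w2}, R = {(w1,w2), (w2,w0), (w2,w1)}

Frame correspondent (Sahlqvist): forall x forall y (xRy -> exists w (y R^2 w & x R^2 w)) — i.e. a generalized confluence (Geach) condition.
F1: fails — aRd but no w with dR²w and aR²w.
F2: ✓.
F3: fails — sRt but no w* with tR²w* and sR²w*.
F4: fails — w1Rw2 but no w with w2R²w and w1R²w.

F2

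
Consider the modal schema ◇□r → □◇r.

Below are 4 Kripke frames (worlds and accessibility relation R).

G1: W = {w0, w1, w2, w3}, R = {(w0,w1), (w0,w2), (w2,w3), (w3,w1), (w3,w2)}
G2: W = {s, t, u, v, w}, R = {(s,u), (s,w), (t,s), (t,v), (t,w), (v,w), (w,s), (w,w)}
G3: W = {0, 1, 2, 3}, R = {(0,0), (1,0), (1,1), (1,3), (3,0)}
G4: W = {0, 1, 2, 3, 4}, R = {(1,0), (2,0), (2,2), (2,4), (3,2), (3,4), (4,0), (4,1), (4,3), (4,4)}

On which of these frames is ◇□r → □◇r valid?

G3

This is the axiom for convergence; its first-order frame correspondent is ∀x ∀y ∀z (Rxy ∧ Rxz → ∃w (Ryw ∧ Rzw)).
G1: fails — Rw0w1 and Rw0w1 but w1 and w1 have no common successor.
G2: fails — Rsw and Rsu but w and u have no common successor.
G3: condition met.
G4: fails — R10 and R10 but 0 and 0 have no common successor.
Valid on: G3.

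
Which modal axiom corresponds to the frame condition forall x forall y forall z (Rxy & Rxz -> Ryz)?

This is the Euclidean property; the standard corresponding axiom is 5: ◇q → □◇q.
Suppose ◇q→□◇q is valid. Take Rxy, Rxz and set V(q)={y}. Then ◇q at x, so □◇q at x, so ◇q at z, so some w with Rzw has q; w=y, i.e. Rzy. By symmetry of the argument, Ryz.

◇q → □◇q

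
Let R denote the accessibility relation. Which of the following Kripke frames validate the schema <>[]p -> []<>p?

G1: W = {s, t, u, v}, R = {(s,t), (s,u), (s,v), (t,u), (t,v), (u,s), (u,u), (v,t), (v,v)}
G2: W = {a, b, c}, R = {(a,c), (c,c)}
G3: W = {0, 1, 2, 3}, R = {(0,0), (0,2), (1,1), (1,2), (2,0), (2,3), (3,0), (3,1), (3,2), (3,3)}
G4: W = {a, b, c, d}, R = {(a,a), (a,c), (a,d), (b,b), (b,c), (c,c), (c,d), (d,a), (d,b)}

G2

Frame correspondent (Sahlqvist): forall x forall y forall z (Rxy & Rxz -> exists w (Ryw & Rzw)) — i.e. convergence.
G1: fails — Rsv and Rsu but v and u have no common successor.
G2: condition met.
G3: fails — R12 and R11 but 2 and 1 have no common successor.
G4: fails — Rac and Rad but c and d have no common successor.
Valid on: G2.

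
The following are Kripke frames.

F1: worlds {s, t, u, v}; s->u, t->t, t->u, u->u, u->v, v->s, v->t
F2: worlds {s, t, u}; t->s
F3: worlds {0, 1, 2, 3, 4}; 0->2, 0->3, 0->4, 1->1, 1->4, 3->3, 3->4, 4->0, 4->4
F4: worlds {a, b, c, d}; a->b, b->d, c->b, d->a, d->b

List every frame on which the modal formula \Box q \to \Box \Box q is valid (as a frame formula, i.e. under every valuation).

This is the axiom for transitivity; its first-order frame correspondent is \forall x \forall y \forall z (Rxy \wedge Ryz \to Rxz).
F1: fails — Ruv and Rvt but not Rut.
F2: satisfies the condition.
F3: fails — R34 and R40 but not R30.
F4: fails — Rab and Rbd but not Rad.

F2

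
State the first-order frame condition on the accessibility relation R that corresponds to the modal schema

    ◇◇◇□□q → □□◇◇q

∀x ∀y ∀z ((xR³y ∧ xR²z) → ∃w (yR²w ∧ zR²w))

This is a Sahlqvist (Geach-type) schema ◇^3□^2q → □^2◇^2q.
Minimal-valuation argument: fix x; take any y with xR^3y and any z with xR^2z. Set V(q) to the set of worlds R-reachable from y in exactly 2 steps. Then □^2q holds at y, so the antecedent holds at x; validity forces ◇^2q at z, giving a w with zR^2w and yR^2w.
First-order correspondent: ∀x ∀y ∀z ((xR³y ∧ xR²z) → ∃w (yR²w ∧ zR²w)).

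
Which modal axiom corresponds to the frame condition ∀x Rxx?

A defining formula is □s → s (the T axiom).
Suppose □s→s is valid. At any x set V(s)={w : Rxw}. Then □s holds at x, so s holds at x, i.e. Rxx.

□s → s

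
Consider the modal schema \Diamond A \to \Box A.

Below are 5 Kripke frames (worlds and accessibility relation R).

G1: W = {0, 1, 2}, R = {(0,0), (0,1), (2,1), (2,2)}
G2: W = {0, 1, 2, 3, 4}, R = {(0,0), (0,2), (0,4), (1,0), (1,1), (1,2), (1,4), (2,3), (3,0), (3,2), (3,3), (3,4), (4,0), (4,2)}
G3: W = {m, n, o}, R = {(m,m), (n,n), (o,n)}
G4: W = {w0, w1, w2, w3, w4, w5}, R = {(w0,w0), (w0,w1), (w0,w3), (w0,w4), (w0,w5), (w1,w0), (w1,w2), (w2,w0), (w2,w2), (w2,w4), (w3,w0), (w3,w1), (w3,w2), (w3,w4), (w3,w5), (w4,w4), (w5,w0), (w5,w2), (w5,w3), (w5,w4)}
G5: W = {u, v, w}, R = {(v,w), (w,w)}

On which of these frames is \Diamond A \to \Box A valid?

The schema corresponds to partial functionality: \forall x \forall y \forall z (Rxy \wedge Rxz \to y = z).
G1: fails — 0 sees both 0 and 1.
G2: fails — 0 sees both 0 and 2.
G3: condition met.
G4: fails — w0 sees both w0 and w1.
G5: condition met.
Valid on: G3, G5.

G3, G5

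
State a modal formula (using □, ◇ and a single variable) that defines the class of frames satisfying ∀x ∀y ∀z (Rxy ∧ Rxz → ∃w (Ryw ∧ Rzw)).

The condition is convergence. The .2 schema ◇□ψ → □◇ψ defines it.

◇□ψ → □◇ψ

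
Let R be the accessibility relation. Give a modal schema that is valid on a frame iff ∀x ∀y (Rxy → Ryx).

A defining formula is q → □◇q (the B axiom).
Suppose q→□◇q is valid. Take Rxy and set V(q)={x}. Then q at x, so □◇q at x, so ◇q at y, so some z with Ryz has q; z=x, i.e. Ryx.

q → □◇q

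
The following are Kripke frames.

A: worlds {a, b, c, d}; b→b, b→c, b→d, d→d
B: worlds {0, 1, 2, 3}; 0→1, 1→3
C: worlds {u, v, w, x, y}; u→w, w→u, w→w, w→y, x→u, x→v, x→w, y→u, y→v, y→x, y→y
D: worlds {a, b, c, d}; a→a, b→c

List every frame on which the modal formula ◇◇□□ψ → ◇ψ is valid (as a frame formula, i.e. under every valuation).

D

Frame correspondent (Sahlqvist): ∀x ∀y (xR²y → ∃w (yR²w ∧ xRw)) — i.e. a generalized confluence (Geach) condition.
A: fails — bR²c but no w with cR²w and bRw.
B: fails — 0R²3 but no w with 3R²w and 0Rw.
C: fails — wR²v but no t with vR²t and wRt.
D: satisfies the condition.
Valid on: D.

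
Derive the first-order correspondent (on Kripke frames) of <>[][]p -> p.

This is a Sahlqvist (Geach-type) schema ◇^1□^2p → □^0◇^0p.
Minimal-valuation argument: fix x; take any y with xR^1y and any z with xR^0z. Set V(p) to the set of worlds R-reachable from y in exactly 2 steps. Then □^2p holds at y, so the antecedent holds at x; validity forces ◇^0p at z, giving a w with zR^0w and yR^2w.
First-order correspondent: forall x forall y (xRy -> exists w (y R^2 w & x = w)).

forall x forall y (xRy -> exists w (y R^2 w & x = w))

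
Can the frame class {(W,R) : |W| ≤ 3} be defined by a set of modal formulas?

No

Any modally definable frame class is closed under disjoint unions.
Any modal formula valid on each of 4 disjoint one-world frames is valid on their disjoint union (validity is preserved under disjoint unions). Each one-world frame has |W|=1≤3, but the union has |W|=4.
So no modal formula (or set of formulas) defines exactly the |W|≤3 frames.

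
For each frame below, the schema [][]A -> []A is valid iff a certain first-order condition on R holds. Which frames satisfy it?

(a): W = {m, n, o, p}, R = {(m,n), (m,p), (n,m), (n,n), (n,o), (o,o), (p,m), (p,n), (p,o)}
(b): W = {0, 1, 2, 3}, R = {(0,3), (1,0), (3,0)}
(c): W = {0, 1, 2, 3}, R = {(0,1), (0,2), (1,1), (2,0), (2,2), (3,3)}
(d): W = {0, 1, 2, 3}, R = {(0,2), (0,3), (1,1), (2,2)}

(c)

Frame correspondent (Sahlqvist): forall x forall y (Rxy -> exists z (Rxz & Rzy)) — i.e. density.
(a): fails — Rmp but no z with Rmz and Rzp.
(b): fails — R10 but no z with R1z and Rz0.
(c): condition met.
(d): fails — R03 but no z with R0z and Rz3.
Valid on: (c).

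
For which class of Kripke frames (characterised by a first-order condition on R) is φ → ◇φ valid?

Reflexivity

This is frame-equivalent to □φ → φ (substitute ¬φ for φ and contrapose).
Suppose □φ→φ is valid. At any x set V(φ)={w : Rxw}. Then □φ holds at x, so φ holds at x, i.e. Rxx.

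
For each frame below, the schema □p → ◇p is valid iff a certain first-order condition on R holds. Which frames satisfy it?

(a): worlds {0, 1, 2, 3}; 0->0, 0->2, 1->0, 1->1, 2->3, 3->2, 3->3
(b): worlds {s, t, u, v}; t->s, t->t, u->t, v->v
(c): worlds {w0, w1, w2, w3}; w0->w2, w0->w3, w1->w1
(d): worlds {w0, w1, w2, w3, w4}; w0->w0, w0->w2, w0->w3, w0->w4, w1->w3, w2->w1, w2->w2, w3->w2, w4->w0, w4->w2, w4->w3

(a), (d)

This is the axiom for seriality; its first-order frame correspondent is ∀x ∃y Rxy.
(a): ✓.
(b): fails — world s has no successor.
(c): fails — world w2 has no successor.
(d): ✓.
Valid on: (a), (d).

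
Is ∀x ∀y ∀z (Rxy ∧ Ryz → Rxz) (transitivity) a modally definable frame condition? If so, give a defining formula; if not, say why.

This is a Sahlqvist condition; the 4 axiom □q → □□q defines it.
Suppose □q→□□q is valid. Take Rxy, Ryz and set V(q)={w : Rxw}. Then □q at x, so □□q at x, so □q at y, so q at z, i.e. Rxz.

Definable; □q → □□q defines it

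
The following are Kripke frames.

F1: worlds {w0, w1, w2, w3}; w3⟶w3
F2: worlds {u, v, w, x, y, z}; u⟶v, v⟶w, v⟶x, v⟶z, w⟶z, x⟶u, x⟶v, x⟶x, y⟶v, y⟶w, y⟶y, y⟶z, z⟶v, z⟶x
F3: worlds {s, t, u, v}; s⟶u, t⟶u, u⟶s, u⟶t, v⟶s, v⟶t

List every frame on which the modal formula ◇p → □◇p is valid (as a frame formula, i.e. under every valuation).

Frame correspondent (Sahlqvist): ∀x ∀y ∀z (Rxy ∧ Rxz → Ryz) — i.e. the Euclidean property.
F1: condition met.
F2: fails — Ruv and Ruv but not Rvv.
F3: fails — Rsu and Rsu but not Ruu.
Valid on: F1.

F1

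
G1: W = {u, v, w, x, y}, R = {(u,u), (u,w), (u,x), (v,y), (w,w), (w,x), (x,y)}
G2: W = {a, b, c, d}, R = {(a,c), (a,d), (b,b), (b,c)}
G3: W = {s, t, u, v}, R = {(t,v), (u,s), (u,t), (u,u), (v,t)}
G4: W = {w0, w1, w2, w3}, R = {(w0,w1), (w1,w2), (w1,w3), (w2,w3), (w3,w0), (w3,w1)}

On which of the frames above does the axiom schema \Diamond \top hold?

This is the axiom for seriality; its first-order frame correspondent is \forall x \exists y Rxy.
G1: fails — world y has no successor.
G2: fails — world c has no successor.
G3: fails — world s has no successor.
G4: condition met.

G4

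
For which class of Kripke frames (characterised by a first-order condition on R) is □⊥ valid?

□⊥ is valid iff no world has any successor (otherwise □⊥ fails at any world with one).
Conversely, on a frame with emptiness of R the schema holds at every world under every valuation.
So the correspondent is emptiness of R.

emptiness of R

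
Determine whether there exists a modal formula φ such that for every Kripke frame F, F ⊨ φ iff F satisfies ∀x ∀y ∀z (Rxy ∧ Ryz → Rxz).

This is a Sahlqvist condition; the 4 axiom □p → □□p defines it.
Suppose □p→□□p is valid. Take Rxy, Ryz and set V(p)={w : Rxw}. Then □p at x, so □□p at x, so □p at y, so p at z, i.e. Rxz.

Yes, by □p → □□p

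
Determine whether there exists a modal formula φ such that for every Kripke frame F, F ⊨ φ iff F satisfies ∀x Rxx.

Yes — defined by □q → q

This is a Sahlqvist condition; the T axiom □q → q defines it.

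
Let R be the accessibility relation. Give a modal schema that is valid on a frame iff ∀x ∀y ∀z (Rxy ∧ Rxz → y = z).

A defining formula is ◇q → □q (the CD axiom).
Suppose ◇q→□q is valid. Take Rxy, Rxz and set V(q)={y}. Then ◇q at x, so □q at x, so q at z, i.e. z=y.

◇q → □q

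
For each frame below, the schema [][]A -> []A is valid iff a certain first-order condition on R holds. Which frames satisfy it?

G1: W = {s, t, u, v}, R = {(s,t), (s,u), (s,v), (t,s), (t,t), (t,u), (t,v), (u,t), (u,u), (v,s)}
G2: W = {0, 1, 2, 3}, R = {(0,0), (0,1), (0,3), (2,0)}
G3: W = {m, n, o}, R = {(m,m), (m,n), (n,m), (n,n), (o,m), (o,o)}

This is the axiom for density; its first-order frame correspondent is forall x forall y (Rxy -> exists z (Rxz & Rzy)).
G1: fails — Rvs but no z with Rvz and Rzs.
G2: condition met.
G3: condition met.
Valid on: G2, G3.

G2, G3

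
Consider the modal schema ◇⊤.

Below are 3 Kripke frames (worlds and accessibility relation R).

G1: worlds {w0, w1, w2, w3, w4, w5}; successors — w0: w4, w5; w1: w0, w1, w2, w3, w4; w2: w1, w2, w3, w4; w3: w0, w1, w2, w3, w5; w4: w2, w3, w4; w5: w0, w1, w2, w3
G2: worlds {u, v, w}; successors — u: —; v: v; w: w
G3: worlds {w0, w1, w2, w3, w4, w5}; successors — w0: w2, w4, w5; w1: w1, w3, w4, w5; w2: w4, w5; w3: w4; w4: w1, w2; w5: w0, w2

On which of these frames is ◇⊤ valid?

G1, G3

The schema corresponds to seriality: ∀x ∃y Rxy.
G1: condition met.
G2: fails — world u has no successor.
G3: condition met.
Valid on: G1, G3.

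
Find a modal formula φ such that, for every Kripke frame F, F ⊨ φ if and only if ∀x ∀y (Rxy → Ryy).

The condition is shift-reflexivity. The T□ schema □(□ψ → ψ) defines it.
Suppose □(□ψ→ψ) is valid. Take Rxy and set V(ψ)={w : Ryw}. Then at y, □ψ holds; since □(□ψ→ψ) at x, □ψ→ψ at y, so ψ at y, i.e. Ryy.

□(□ψ → ψ)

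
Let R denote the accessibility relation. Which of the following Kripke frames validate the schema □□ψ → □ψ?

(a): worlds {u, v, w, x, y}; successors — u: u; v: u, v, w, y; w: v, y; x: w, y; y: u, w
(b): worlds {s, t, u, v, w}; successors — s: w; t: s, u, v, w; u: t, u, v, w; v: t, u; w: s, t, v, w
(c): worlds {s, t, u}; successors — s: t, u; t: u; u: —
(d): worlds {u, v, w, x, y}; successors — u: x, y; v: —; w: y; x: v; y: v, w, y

The schema corresponds to density: ∀x ∀y (Rxy → ∃z (Rxz ∧ Rzy)).
(a): fails — Ryw but no z with Ryz and Rzw.
(b): condition met.
(c): fails — Rtu but no z with Rtz and Rzu.
(d): fails — Rux but no z with Ruz and Rzx.

(b)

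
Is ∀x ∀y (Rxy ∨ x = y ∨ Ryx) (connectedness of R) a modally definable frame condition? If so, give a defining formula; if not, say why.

Not definable by any modal formula

Modal frame validity is preserved under disjoint unions.
Take 3 disjoint single-world reflexive frames: each is trivially connected, but their disjoint union has 3 worlds with no edge between distinct components, so it is not connected.
Hence connectedness of R is not modally definable.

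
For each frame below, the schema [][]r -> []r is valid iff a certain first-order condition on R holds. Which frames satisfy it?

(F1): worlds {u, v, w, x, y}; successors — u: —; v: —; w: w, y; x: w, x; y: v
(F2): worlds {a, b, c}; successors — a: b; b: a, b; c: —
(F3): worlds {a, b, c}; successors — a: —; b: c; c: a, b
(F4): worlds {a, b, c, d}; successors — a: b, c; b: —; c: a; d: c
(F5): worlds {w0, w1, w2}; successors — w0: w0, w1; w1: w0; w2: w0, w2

(F2), (F5)

The schema corresponds to density: forall x forall y (Rxy -> exists z (Rxz & Rzy)).
(F1): fails — Ryv but no z with Ryz and Rzv.
(F2): satisfies the condition.
(F3): fails — Rca but no z with Rcz and Rza.
(F4): fails — Rac but no z with Raz and Rzc.
(F5): satisfies the condition.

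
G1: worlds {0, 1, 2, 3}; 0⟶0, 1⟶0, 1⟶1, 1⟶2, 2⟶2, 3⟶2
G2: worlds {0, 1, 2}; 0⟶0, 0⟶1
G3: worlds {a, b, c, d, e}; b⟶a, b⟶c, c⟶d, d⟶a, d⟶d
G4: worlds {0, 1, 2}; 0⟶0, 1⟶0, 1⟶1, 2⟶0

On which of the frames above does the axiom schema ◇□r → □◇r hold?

This is the axiom for convergence; its first-order frame correspondent is ∀x ∀y ∀z (Rxy ∧ Rxz → ∃w (Ryw ∧ Rzw)).
G1: fails — R10 and R12 but 0 and 2 have no common successor.
G2: fails — R00 and R01 but 0 and 1 have no common successor.
G3: fails — Rbc and Rba but c and a have no common successor.
G4: ✓.

G4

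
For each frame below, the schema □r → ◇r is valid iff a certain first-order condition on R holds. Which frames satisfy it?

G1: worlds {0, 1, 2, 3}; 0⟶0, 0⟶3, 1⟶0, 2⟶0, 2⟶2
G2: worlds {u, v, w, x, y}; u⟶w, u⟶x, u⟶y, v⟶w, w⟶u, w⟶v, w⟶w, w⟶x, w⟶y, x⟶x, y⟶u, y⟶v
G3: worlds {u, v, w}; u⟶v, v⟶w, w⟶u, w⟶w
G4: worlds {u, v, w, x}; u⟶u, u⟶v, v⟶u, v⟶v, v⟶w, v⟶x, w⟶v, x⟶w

G2, G3, G4

Frame correspondent (Sahlqvist): ∀x ∃y Rxy — i.e. seriality.
G1: fails — world 3 has no successor.
G2: holds.
G3: holds.
G4: holds.
Valid on: G2, G3, G4.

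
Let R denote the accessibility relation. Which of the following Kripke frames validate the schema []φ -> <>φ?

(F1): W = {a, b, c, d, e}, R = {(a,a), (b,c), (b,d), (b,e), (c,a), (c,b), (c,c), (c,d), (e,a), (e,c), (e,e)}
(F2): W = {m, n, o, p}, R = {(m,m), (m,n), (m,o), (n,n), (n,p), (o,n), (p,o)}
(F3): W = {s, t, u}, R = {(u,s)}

(F2)

The schema corresponds to seriality: forall x exists y Rxy.
(F1): fails — world d has no successor.
(F2): holds.
(F3): fails — world s has no successor.
Valid on: (F2).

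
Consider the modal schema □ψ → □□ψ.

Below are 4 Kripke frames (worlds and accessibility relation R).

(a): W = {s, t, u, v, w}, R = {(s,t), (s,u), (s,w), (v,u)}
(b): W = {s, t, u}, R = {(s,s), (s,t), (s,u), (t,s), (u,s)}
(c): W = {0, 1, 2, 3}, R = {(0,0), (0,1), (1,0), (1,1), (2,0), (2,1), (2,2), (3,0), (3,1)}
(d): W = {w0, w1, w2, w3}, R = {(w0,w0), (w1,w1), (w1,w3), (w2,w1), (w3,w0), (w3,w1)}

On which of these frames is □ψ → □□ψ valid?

(a), (c)

Frame correspondent (Sahlqvist): ∀x ∀y ∀z (Rxy ∧ Ryz → Rxz) — i.e. transitivity.
(a): ✓.
(b): fails — Rus and Rsu but not Ruu.
(c): ✓.
(d): fails — Rw3w1 and Rw1w3 but not Rw3w3.
Valid on: (a), (c).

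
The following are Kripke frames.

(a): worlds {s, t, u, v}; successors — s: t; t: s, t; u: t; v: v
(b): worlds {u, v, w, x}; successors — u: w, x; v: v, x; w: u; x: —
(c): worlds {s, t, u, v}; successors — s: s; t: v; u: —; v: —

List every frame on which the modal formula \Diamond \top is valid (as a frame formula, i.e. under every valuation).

(a)

The schema corresponds to seriality: \forall x \exists y Rxy.
(a): condition met.
(b): fails — world x has no successor.
(c): fails — world u has no successor.
Valid on: (a).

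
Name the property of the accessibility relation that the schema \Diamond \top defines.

seriality: \forall x \exists y Rxy

◇⊤ holds at w iff w has a successor, so frame-validity of ◇⊤ is exactly seriality. Equivalently via □q → ◇q:
Suppose □q→◇q is valid. At any x set V(q)=W. Then □q at x, so ◇q at x, so x has a successor.
Conversely, on a frame with seriality the schema holds at every world under every valuation.
Frame condition: \forall x \exists y Rxy.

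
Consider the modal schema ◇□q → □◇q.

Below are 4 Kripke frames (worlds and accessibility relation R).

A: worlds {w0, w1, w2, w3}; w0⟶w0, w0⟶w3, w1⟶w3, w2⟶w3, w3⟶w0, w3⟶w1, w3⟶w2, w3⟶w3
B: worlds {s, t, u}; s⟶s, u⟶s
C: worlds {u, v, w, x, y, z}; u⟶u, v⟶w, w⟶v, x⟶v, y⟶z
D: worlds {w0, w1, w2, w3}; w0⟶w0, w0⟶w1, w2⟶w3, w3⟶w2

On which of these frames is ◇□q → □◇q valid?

Frame correspondent (Sahlqvist): ∀x ∀y ∀z (Rxy ∧ Rxz → ∃w (Ryw ∧ Rzw)) — i.e. convergence.
A: holds.
B: holds.
C: fails — Ryz and Ryz but z and z have no common successor.
D: fails — Rw0w1 and Rw0w1 but w1 and w1 have no common successor.
Valid on: A, B.

A, B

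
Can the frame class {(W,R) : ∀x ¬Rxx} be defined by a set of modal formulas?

Not modally definable

Modal frame validity is preserved under surjective bounded morphisms.
The 4-cycle (worlds s,t,u,v with s→t→u→v→s) is irreflexive, and the map sending every world to a single reflexive point • is a surjective bounded morphism (forth: every edge maps to (•,•); back: every world has a successor). So any modal formula valid on the 4-cycle is also valid on the reflexive point, which is not irreflexive.
So no modal formula (or set of formulas) defines exactly the irreflexive frames.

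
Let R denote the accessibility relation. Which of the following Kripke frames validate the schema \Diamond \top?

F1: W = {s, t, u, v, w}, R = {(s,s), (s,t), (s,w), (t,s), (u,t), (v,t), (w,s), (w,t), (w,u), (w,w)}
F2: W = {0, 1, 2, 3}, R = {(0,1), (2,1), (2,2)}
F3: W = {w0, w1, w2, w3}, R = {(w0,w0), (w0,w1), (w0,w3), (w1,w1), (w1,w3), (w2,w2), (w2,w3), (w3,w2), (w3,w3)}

F1, F3

This is the axiom for seriality; its first-order frame correspondent is \forall x \exists y Rxy.
F1: satisfies the condition.
F2: fails — world 1 has no successor.
F3: satisfies the condition.
Valid on: F1, F3.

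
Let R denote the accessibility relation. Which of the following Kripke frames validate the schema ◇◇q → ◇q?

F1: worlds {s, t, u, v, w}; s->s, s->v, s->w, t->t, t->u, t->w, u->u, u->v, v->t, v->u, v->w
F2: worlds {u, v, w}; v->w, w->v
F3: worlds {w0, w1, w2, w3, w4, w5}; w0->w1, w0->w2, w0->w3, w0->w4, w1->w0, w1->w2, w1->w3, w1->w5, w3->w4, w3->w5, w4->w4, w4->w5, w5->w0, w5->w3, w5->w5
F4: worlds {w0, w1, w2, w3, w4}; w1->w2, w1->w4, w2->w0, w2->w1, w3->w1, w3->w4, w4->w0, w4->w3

none

This is the axiom for transitivity; its first-order frame correspondent is ∀x ∀y ∀z (Rxy ∧ Ryz → Rxz).
F1: fails — Ruv and Rvw but not Ruw.
F2: fails — Rwv and Rvw but not Rww.
F3: fails — Rw1w0 and Rw0w4 but not Rw1w4.
F4: fails — Rw1w2 and Rw2w1 but not Rw1w1.
Valid on no frame.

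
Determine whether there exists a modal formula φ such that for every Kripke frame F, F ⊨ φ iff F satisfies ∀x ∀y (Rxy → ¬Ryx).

Modal frame validity is preserved under surjective bounded morphisms.
The 5-cycle (worlds w0,w1,w2,w3,w4 with w0→w1→w2→w3→w4→w0) is asymmetric. Mapping every world to a single reflexive point • is a surjective bounded morphism, and the reflexive point is not asymmetric (R•• but asymmetry requires ¬R••).
Hence asymmetry is not modally definable.

No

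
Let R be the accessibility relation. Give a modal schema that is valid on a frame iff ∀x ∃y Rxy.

The condition is seriality. The D schema □r → ◇r defines it.
Suppose □r→◇r is valid. At any x set V(r)=W. Then □r at x, so ◇r at x, so x has a successor.

□r → ◇r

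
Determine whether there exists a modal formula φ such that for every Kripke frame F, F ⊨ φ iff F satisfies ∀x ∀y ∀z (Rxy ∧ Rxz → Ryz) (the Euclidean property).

Definable; ◇p → □◇p defines it

The condition is the Euclidean property. A defining modal formula is ◇p → □◇p.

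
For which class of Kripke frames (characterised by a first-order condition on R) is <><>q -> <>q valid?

Transitivity

Equivalently (dual form): □q → □□q.
Suppose □q→□□q is valid. Take Rxy, Ryz and set V(q)={w : Rxw}. Then □q at x, so □□q at x, so □q at y, so q at z, i.e. Rxz.
Conversely, any frame satisfying forall x forall y forall z (Rxy & Ryz -> Rxz) validates the schema.
Frame condition: forall x forall y forall z (Rxy & Ryz -> Rxz).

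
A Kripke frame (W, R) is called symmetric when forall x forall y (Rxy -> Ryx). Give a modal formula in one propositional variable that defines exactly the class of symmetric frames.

A defining formula is ψ → □◇ψ (the B axiom).
Suppose ψ→□◇ψ is valid. Take Rxy and set V(ψ)={x}. Then ψ at x, so □◇ψ at x, so ◇ψ at y, so some z with Ryz has ψ; z=x, i.e. Ryx.

ψ → □◇ψ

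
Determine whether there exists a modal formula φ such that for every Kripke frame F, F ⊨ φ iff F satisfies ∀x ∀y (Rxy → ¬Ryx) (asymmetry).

Not modally definable

Any modally definable frame class is closed under surjective bounded morphisms.
The 5-cycle (worlds w0,w1,w2,w3,w4 with w0→w1→w2→w3→w4→w0) is asymmetric. Mapping every world to a single reflexive point • is a surjective bounded morphism, and the reflexive point is not asymmetric (R•• but asymmetry requires ¬R••).
So the class is not modally definable.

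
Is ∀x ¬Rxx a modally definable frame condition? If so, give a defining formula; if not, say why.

Not definable by any modal formula

If a class were modally definable it would be closed under surjective bounded morphisms (Goldblatt–Thomason).
The 5-cycle (worlds s,t,u,v,w with s→t→u→v→w→s) is irreflexive, and the map sending every world to a single reflexive point • is a surjective bounded morphism (forth: every edge maps to (•,•); back: every world has a successor). So any modal formula valid on the 5-cycle is also valid on the reflexive point, which is not irreflexive.
So no modal formula (or set of formulas) defines exactly the irreflexive frames.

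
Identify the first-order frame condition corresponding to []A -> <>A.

Seriality

Suppose □A→◇A is valid. At any x set V(A)=W. Then □A at x, so ◇A at x, so x has a successor.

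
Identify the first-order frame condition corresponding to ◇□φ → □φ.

This is a form of the 5 axiom.
Its frame correspondent is the Euclidean property — ∀x ∀y ∀z (Rxy ∧ Rxz → Ryz).

the Euclidean property: ∀x ∀y ∀z (Rxy ∧ Rxz → Ryz)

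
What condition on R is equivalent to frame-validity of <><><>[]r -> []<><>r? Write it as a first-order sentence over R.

forall x forall y forall z ((x R^3 y & xRz) -> exists w (yRw & z R^2 w))

This is a Sahlqvist (Geach-type) schema ◇^3□^1r → □^1◇^2r.
Minimal-valuation argument: fix x; take any y with xR^3y and any z with xR^1z. Set V(r) to the set of worlds R-reachable from y in exactly 1 step. Then □^1r holds at y, so the antecedent holds at x; validity forces ◇^2r at z, giving a w with zR^2w and yR^1w.
First-order correspondent: forall x forall y forall z ((x R^3 y & xRz) -> exists w (yRw & z R^2 w)).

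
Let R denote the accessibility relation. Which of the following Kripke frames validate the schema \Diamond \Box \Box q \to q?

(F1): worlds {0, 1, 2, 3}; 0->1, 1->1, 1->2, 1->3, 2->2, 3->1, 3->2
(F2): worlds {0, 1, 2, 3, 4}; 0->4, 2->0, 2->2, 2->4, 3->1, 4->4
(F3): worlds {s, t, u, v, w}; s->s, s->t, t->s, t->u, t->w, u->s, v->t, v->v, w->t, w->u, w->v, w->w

none

Frame correspondent (Sahlqvist): \forall x \forall y (xRy \to \exists w (y R^2 w \wedge x = w)) — i.e. a generalized confluence (Geach) condition.
(F1): fails — 0R1 but no w with 1R²w and 0=w.
(F2): fails — 0R4 but no w with 4R²w and 0=w.
(F3): fails — wRu but no w* with uR²w* and w=w*.
Valid on no frame.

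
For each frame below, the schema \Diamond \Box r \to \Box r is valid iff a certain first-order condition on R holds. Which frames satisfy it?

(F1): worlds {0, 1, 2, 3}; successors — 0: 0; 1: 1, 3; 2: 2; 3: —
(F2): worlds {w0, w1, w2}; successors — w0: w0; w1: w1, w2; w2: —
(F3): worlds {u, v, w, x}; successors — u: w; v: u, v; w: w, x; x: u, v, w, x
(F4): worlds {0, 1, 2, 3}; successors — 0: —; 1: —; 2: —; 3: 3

(F4)

The schema corresponds to the Euclidean property: \forall x \forall y \forall z (Rxy \wedge Rxz \to Ryz).
(F1): fails — R13 and R11 but not R31.
(F2): fails — Rw1w2 and Rw1w2 but not Rw2w2.
(F3): fails — Rvu and Rvv but not Ruv.
(F4): holds.
Valid on: (F4).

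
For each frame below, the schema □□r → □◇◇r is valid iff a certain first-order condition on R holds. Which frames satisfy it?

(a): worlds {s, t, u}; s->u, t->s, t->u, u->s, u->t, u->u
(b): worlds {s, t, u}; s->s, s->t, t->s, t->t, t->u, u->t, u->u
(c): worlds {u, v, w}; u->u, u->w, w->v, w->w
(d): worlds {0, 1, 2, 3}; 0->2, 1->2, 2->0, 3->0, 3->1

Frame correspondent (Sahlqvist): ∀x ∀z (xRz → ∃w (xR²w ∧ zR²w)) — i.e. a generalized confluence (Geach) condition.
(a): ✓.
(b): ✓.
(c): fails — wRv but no t with wR²t and vR²t.
(d): fails — 0R2 but no w with 0R²w and 2R²w.
Valid on: (a), (b).

(a), (b)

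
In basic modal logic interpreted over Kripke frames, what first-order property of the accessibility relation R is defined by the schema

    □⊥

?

This is the Ver axiom.
Its frame correspondent is emptiness of R — ∀x ∀y ¬Rxy.

Emptiness of R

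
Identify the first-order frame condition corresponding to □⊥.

emptiness of R

This schema is the Ver axiom.
Its frame correspondent is emptiness of R — ∀x ∀y ¬Rxy.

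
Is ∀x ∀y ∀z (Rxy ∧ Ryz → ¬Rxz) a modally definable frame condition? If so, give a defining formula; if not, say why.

Not modally definable

Modal frame validity is preserved under surjective bounded morphisms.
The 7-cycle (worlds s,t,u,v,w,x,y with s→t→u→v→w→x→y→s) is intransitive. Mapping every world to a single reflexive point • is a surjective bounded morphism; the reflexive point is not intransitive (R••∧R•• but R••).
Hence intransitivity is not modally definable.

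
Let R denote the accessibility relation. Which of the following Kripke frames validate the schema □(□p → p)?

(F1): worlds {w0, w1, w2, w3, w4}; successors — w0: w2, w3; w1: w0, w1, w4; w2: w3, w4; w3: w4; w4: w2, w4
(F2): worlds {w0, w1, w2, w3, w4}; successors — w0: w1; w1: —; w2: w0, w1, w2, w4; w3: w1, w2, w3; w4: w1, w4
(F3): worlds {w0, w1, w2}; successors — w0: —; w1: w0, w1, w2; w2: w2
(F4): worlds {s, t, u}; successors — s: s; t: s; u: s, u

This is the axiom for shift-reflexivity; its first-order frame correspondent is ∀x ∀y (Rxy → Ryy).
(F1): fails — Rw1w0 but not Rw0w0.
(F2): fails — Rw3w1 but not Rw1w1.
(F3): fails — Rw1w0 but not Rw0w0.
(F4): ✓.

(F4)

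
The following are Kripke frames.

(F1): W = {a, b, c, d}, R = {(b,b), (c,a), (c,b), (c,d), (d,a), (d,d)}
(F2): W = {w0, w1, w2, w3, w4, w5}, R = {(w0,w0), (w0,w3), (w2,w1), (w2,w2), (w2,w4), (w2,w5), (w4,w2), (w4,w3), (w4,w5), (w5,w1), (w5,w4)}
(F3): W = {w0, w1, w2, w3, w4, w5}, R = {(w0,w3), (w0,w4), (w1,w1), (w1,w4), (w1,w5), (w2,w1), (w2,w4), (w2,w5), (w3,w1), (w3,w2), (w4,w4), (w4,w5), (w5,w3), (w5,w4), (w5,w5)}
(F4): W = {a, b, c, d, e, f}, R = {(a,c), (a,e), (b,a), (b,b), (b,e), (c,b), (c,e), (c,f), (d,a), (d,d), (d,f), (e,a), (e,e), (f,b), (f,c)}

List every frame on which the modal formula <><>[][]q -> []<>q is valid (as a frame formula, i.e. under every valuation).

This is the axiom for a generalized confluence (Geach) condition; its first-order frame correspondent is forall x forall y forall z ((x R^2 y & xRz) -> exists w (y R^2 w & zRw)).
(F1): fails — cR²a, cRa but no w with aR²w and aRw.
(F2): fails — w0R²w0, w0Rw3 but no w with w0R²w and w3Rw.
(F3): fails — w0R²w4, w0Rw3 but no w with w4R²w and w3Rw.
(F4): ✓.

(F4)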